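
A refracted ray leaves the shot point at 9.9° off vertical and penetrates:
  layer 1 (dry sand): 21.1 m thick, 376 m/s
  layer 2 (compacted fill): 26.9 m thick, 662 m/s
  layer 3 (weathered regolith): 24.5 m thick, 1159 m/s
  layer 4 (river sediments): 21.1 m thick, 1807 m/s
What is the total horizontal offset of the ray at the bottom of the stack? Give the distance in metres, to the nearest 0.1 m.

58.5 m

Ray parameter p = sin 9.9° / 376 m/s = 4.5726e-04 s/m.
Layer 1: θ = 9.90°; offset = 21.1·tan 9.90° = 3.683 m.
Layer 2: sin θ = p·662 = 0.3027 → θ = 17.62°; offset = 26.9·tan 17.62° = 8.544 m.
Layer 3: sin θ = p·1159 = 0.5300 → θ = 32.00°; offset = 24.5·tan 32.00° = 15.311 m.
Layer 4: sin θ = p·1807 = 0.8263 → θ = 55.72°; offset = 21.1·tan 55.72° = 30.951 m.
Total horizontal offset = 58.488 m.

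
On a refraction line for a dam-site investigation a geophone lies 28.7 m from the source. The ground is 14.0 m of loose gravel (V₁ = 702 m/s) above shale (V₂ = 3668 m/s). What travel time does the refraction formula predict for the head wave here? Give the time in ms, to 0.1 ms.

θ_c = arcsin(V₁/V₂) = arcsin(702/3668) = 11.03°, cos θ_c = 0.9815.
Intercept time tᵢ = 2h cos θ_c / V₁ = 2·14.0·0.9815/702 = 0.03915 s.
t = x/V₂ + tᵢ = 28.7/3668 + 0.03915 = 0.04697 s.

47.0 ms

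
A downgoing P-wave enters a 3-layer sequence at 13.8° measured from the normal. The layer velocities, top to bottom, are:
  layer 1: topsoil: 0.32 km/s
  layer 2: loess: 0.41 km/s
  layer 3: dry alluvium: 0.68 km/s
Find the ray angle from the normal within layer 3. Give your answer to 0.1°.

30.5°

Ray parameter p = sin 13.8° / 0.32 = 7.4542e-01 s/km.
sin θ_3 = p·V_3 = 7.4542e-01 × 0.68 = 0.5069.
θ_3 = 30.46° from the vertical.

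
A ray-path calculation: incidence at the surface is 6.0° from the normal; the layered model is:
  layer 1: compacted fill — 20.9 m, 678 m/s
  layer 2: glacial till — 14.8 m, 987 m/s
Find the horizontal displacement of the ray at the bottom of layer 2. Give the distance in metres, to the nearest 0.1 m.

4.5 m

p = sin θ₁/V₁ = sin 6.0°/678 = 1.5417e-04 s/m is conserved through the stack.
Layer 1: θ = 6.00°; offset = 20.9·tan 6.00° = 2.197 m.
Layer 2: sin θ = p·987 = 0.1522 → θ = 8.75°; offset = 14.8·tan 8.75° = 2.279 m.
Σ offsets = 4.475 m.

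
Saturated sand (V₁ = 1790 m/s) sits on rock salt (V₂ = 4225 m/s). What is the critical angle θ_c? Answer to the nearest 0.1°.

At critical incidence the refracted ray runs along the interface (θ₂ = 90°), so sin θ_c = V₁/V₂.
θ_c = arcsin(1790/4225) = arcsin 0.4237 = 25.07°.

25.1°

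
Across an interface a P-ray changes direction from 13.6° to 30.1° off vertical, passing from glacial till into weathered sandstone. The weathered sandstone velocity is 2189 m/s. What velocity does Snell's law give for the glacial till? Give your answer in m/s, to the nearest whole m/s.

sin 13.6° = 0.2351; sin 30.1° = 0.5015.
V₁ = V₂·(sin θ₁/sin θ₂) = 2189·(0.2351/0.5015) = 1026.35 m/s.

1026 m/s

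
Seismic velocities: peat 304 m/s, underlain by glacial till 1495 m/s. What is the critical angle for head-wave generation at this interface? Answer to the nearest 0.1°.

Critical incidence: sin θ_c = V₁/V₂ = 304/1495 = 0.2033.
θ_c = arcsin 0.2033 = 11.73°.

11.7°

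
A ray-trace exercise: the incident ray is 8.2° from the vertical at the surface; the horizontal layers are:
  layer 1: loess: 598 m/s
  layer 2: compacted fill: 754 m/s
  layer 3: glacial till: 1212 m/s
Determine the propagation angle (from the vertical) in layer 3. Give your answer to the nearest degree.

Snell's law across each interface conserves sin θ / V, so sin θ_3 = V_3·sin θ₁/V₁.
sin θ_3 = 1212 × sin 8.2° / 598 = 0.2891.
θ_3 = 16.80° from the vertical.

17°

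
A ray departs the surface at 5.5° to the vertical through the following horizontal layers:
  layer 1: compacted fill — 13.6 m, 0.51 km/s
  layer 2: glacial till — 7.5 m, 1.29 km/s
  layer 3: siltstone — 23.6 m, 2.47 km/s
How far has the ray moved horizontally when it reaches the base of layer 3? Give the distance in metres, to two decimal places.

Apply Snell's law at each interface; in layer i the horizontal offset is hᵢ·tan θᵢ.
Layer 1: θ = 5.50°; offset = 13.6·tan 5.50° = 1.3095 m.
Layer 2: sin θ = 1.29·sin 5.5°/0.51 = 0.2424, θ = 14.03°; offset = 7.5·tan 14.03° = 1.8742 m.
Layer 3: sin θ = 2.47·sin 5.5°/0.51 = 0.4642, θ = 27.66°; offset = 23.6·tan 27.66° = 12.3683 m.
Total horizontal offset = 15.5520 m.

15.55 m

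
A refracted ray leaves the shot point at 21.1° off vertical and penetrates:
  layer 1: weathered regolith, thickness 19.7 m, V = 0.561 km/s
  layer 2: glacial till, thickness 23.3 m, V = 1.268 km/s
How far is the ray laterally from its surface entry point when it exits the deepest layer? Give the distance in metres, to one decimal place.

Ray parameter p = sin 21.1° / 0.561 km/s = 6.4171e-01 s/km.
Layer 1: θ = 21.10°; offset = 19.7·tan 21.10° = 7.602 m.
Layer 2: sin θ = p·1.268 = 0.8137 → θ = 54.46°; offset = 23.3·tan 54.46° = 32.614 m.
Summing the layer offsets gives 40.216 m.

40.2 m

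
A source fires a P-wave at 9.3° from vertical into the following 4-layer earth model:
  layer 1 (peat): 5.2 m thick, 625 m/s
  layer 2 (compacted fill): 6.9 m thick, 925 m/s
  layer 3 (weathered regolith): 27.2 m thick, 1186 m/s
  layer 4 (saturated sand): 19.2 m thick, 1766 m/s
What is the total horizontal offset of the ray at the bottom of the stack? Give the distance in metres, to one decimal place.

21.2 m

Apply Snell's law at each interface; in layer i the horizontal offset is hᵢ·tan θᵢ.
Layer 1: θ = 9.30°; offset = 5.2·tan 9.30° = 0.852 m.
Layer 2: sin θ = 925·sin 9.3°/625 = 0.2392, θ = 13.84°; offset = 6.9·tan 13.84° = 1.700 m.
Layer 3: sin θ = 1186·sin 9.3°/625 = 0.3067, θ = 17.86°; offset = 27.2·tan 17.86° = 8.763 m.
Layer 4: sin θ = 1766·sin 9.3°/625 = 0.4566, θ = 27.17°; offset = 19.2·tan 27.17° = 9.855 m.
Summing the layer offsets gives 21.169 m.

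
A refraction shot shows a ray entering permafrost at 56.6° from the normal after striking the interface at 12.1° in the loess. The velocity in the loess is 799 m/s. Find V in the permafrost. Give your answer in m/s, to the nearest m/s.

3182 m/s

Snell's law: sin 12.1°/V₁ = sin 56.6°/V₂.
V₂ = V₁·sin 56.6°/sin 12.1° = 799 × 3.9827 = 3182.18 m/s.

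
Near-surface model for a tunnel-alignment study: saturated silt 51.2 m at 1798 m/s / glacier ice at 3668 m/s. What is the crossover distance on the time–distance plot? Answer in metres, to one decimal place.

x_cross = 2h·√((V₂+V₁)/(V₂−V₁)).
(V₂+V₁)/(V₂−V₁) = (3668+1798)/(3668−1798) = 2.9230; √ = 1.7097.
x_cross = 2·51.2·1.7097 = 175.07 m.

175.1 m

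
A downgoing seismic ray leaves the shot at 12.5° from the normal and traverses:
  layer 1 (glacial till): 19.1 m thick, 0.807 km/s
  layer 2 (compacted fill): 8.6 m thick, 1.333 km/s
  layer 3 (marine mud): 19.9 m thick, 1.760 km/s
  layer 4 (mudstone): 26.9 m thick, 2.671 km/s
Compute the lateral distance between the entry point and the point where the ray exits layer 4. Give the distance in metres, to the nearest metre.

46 m

Ray parameter p = sin 12.5° / 0.807 km/s = 2.6820e-01 s/km.
Layer 1: θ = 12.50°; offset = 19.1·tan 12.50° = 4.234 m.
Layer 2: sin θ = p·1.333 = 0.3575 → θ = 20.95°; offset = 8.6·tan 20.95° = 3.292 m.
Layer 3: sin θ = p·1.760 = 0.4720 → θ = 28.17°; offset = 19.9·tan 28.17° = 10.655 m.
Layer 4: sin θ = p·2.671 = 0.7164 → θ = 45.76°; offset = 26.9·tan 45.76° = 27.619 m.
Total horizontal offset = 45.801 m.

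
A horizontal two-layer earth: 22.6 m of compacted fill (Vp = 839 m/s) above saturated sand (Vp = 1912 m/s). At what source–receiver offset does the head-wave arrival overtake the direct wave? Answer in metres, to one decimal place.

72.4 m

x_cross = 2h·√((V₂+V₁)/(V₂−V₁)).
(V₂+V₁)/(V₂−V₁) = (1912+839)/(1912−839) = 2.5638; √ = 1.6012.
x_cross = 2·22.6·1.6012 = 72.37 m.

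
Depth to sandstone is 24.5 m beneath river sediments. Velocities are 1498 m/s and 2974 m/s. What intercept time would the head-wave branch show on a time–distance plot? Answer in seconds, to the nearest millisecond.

θ_c = arcsin(V₁/V₂) = arcsin(1498/2974) = 30.25°; cos θ_c = 0.8639.
tᵢ = 2h·cos θ_c / V₁ = 2·24.5·0.8639 / 1498 = 0.02826 s.

0.028 s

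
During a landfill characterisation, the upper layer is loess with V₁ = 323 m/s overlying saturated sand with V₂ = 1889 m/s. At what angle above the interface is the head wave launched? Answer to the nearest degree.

80°

At critical incidence the refracted ray runs along the interface (θ₂ = 90°), so sin θ_c = V₁/V₂.
θ_c = arcsin(323/1889) = arcsin 0.1710 = 9.85°.
Measured from the interface: 90° − 9.85° = 80.15°.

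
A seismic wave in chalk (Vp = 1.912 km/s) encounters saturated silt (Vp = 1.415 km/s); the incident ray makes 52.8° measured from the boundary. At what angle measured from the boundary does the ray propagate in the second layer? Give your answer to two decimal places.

63.42°

Convert to the normal: θ₁ = 90° − 52.8° = 37.2°.
Snell's law: sin θ₂ = (V₂/V₁)·sin θ₁ = (1.415/1.912)·sin 37.2° = 0.4474.
θ₂ = arcsin 0.4474 = 26.58° from the normal.
From the interface: 90° − 26.58° = 63.42°.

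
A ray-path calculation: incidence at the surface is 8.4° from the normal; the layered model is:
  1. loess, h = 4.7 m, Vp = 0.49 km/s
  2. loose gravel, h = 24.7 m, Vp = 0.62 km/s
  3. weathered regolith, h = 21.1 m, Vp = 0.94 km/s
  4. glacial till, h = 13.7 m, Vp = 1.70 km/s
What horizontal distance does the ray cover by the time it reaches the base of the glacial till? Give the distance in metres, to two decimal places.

Apply Snell's law at each interface; in layer i the horizontal offset is hᵢ·tan θᵢ.
Layer 1: θ = 8.40°; offset = 4.7·tan 8.40° = 0.6940 m.
Layer 2: sin θ = 0.62·sin 8.4°/0.49 = 0.1848, θ = 10.65°; offset = 24.7·tan 10.65° = 4.6456 m.
Layer 3: sin θ = 0.94·sin 8.4°/0.49 = 0.2802, θ = 16.27°; offset = 21.1·tan 16.27° = 6.1599 m.
Layer 4: sin θ = 1.70·sin 8.4°/0.49 = 0.5068, θ = 30.45°; offset = 13.7·tan 30.45° = 8.0545 m.
Total horizontal offset = 19.5541 m.

19.55 m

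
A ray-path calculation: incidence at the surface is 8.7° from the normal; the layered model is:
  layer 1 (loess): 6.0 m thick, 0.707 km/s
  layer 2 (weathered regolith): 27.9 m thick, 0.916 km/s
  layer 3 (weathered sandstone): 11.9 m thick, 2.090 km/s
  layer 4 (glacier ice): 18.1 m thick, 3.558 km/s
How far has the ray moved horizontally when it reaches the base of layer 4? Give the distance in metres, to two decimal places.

p = sin θ₁/V₁ = sin 8.7°/0.707 = 2.1395e-01 s/km is conserved through the stack.
Layer 1: θ = 8.70°; offset = 6.0·tan 8.70° = 0.9181 m.
Layer 2: sin θ = p·0.916 = 0.1960 → θ = 11.30°; offset = 27.9·tan 11.30° = 5.5758 m.
Layer 3: sin θ = p·2.090 = 0.4472 → θ = 26.56°; offset = 11.9·tan 26.56° = 5.9489 m.
Layer 4: sin θ = p·3.558 = 0.7612 → θ = 49.57°; offset = 18.1·tan 49.57° = 21.2466 m.
Summing the layer offsets gives 33.6895 m.

33.69 m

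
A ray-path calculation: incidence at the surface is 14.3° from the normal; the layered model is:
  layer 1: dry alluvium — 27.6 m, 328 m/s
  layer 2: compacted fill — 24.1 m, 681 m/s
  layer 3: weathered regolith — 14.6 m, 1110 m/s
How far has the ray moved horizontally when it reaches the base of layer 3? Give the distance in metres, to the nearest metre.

44 m

Ray parameter p = sin 14.3° / 328 m/s = 7.5305e-04 s/m.
Layer 1: θ = 14.30°; offset = 27.6·tan 14.30° = 7.035 m.
Layer 2: sin θ = p·681 = 0.5128 → θ = 30.85°; offset = 24.1·tan 30.85° = 14.396 m.
Layer 3: sin θ = p·1110 = 0.8359 → θ = 56.71°; offset = 14.6·tan 56.71° = 22.233 m.
Summing the layer offsets gives 43.664 m.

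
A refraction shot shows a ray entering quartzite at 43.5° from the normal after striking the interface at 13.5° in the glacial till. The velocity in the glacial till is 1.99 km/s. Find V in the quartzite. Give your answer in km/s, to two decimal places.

Snell's law: sin 13.5°/V₁ = sin 43.5°/V₂.
V₂ = V₁·sin 43.5°/sin 13.5° = 1.99 × 2.9487 = 5.87 km/s.

5.87 km/s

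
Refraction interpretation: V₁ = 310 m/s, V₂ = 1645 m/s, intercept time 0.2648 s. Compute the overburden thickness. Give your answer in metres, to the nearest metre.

θ_c = arcsin(310/1645) = 10.86°; cos θ_c = 0.9821.
tᵢ = 2h cos θ_c/V₁ ⇒ h = tᵢ·V₁/(2 cos θ_c) = 0.2648·310/(2·0.9821) = 41.79 m.

42 m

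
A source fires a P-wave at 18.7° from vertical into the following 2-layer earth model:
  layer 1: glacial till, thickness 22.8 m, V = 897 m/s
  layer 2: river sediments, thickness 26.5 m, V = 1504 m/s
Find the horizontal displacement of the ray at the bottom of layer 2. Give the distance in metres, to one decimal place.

24.6 m

p = sin θ₁/V₁ = sin 18.7°/897 = 3.5743e-04 s/m is conserved through the stack.
Layer 1: θ = 18.70°; offset = 22.8·tan 18.70° = 7.717 m.
Layer 2: sin θ = p·1504 = 0.5376 → θ = 32.52°; offset = 26.5·tan 32.52° = 16.894 m.
Total horizontal offset = 24.612 m.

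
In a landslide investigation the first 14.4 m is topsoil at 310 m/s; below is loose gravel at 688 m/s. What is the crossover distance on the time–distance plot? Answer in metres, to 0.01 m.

x_cross = 2h·√((V₂+V₁)/(V₂−V₁)).
(V₂+V₁)/(V₂−V₁) = (688+310)/(688−310) = 2.6402; √ = 1.6249.
x_cross = 2·14.4·1.6249 = 46.80 m.

46.80 m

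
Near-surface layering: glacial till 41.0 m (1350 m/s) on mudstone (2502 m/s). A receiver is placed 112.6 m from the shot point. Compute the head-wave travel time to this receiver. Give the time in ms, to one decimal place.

96.1 ms

t = x/V₂ + 2h·√(V₂²−V₁²)/(V₁V₂).
√(V₂²−V₁²) = √(2502²−1350²) = 2106.5 m/s; delay term = 2·41.0·2106.5/(1350·2502) = 0.05114 s.
t = 112.6/2502 + 0.05114 = 0.09614 s.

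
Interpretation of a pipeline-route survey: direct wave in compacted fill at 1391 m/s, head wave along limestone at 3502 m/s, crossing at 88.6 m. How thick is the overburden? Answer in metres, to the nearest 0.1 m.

x_cross = 2h·√((V₂+V₁)/(V₂−V₁)) → h = x_cross / (2·√((V₂+V₁)/(V₂−V₁))).
√((V₂+V₁)/(V₂−V₁)) = √((3502+1391)/(3502−1391)) = 1.5225.
h = 88.6 / (2·1.5225) = 29.10 m.

29.1 m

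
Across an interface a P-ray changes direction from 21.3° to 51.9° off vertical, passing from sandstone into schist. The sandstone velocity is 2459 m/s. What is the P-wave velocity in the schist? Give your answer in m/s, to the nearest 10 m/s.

sin 21.3° = 0.3633; sin 51.9° = 0.7869.
V₂ = V₁·(sin θ₂/sin θ₁) = 2459·(0.7869/0.3633) = 5327.09 m/s.

5330 m/s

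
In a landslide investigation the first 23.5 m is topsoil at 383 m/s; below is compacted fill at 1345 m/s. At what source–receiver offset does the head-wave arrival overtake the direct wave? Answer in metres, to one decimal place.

63.0 m

θ_c = arcsin(383/1345) = 16.54°, so cos θ_c = 0.9586 and tᵢ = 2h cos θ_c/V₁ = 0.1176 s.
At crossover x/V₁ = x/V₂ + tᵢ ⇒ x = tᵢ/(1/V₁ − 1/V₂) = 0.11763/(2.6110e-03 − 7.4349e-04) = 62.99 m.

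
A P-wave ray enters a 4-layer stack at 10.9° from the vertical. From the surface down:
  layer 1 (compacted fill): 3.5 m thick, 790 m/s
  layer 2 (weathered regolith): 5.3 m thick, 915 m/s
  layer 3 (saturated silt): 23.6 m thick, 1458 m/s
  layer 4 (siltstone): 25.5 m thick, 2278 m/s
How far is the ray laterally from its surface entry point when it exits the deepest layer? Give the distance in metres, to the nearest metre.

27 m

p = sin θ₁/V₁ = sin 10.9°/790 = 2.3936e-04 s/m is conserved through the stack.
Layer 1: θ = 10.90°; offset = 3.5·tan 10.90° = 0.674 m.
Layer 2: sin θ = p·915 = 0.2190 → θ = 12.65°; offset = 5.3·tan 12.65° = 1.190 m.
Layer 3: sin θ = p·1458 = 0.3490 → θ = 20.43°; offset = 23.6·tan 20.43° = 8.789 m.
Layer 4: sin θ = p·2278 = 0.5453 → θ = 33.04°; offset = 25.5·tan 33.04° = 16.587 m.
Summing the layer offsets gives 27.239 m.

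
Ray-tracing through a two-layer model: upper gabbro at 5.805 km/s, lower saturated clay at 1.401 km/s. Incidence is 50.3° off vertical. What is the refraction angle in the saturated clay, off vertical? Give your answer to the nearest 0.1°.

10.7°

sin θ₁/V₁ = sin θ₂/V₂ ⇒ sin θ₂ = 1.401·sin 50.3°/5.805 = 1.401·0.7694/5.805 = 0.1857.
θ₂ = arcsin 0.1857 = 10.70° from the normal.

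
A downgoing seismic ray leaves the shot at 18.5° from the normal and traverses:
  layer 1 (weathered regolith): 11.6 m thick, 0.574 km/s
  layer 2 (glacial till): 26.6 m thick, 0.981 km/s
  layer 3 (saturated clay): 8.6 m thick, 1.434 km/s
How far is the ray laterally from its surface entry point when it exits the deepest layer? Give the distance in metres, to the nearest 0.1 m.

32.2 m

Apply Snell's law at each interface; in layer i the horizontal offset is hᵢ·tan θᵢ.
Layer 1: θ = 18.50°; offset = 11.6·tan 18.50° = 3.881 m.
Layer 2: sin θ = 0.981·sin 18.5°/0.574 = 0.5423, θ = 32.84°; offset = 26.6·tan 32.84° = 17.169 m.
Layer 3: sin θ = 1.434·sin 18.5°/0.574 = 0.7927, θ = 52.44°; offset = 8.6·tan 52.44° = 11.183 m.
Total horizontal offset = 32.233 m.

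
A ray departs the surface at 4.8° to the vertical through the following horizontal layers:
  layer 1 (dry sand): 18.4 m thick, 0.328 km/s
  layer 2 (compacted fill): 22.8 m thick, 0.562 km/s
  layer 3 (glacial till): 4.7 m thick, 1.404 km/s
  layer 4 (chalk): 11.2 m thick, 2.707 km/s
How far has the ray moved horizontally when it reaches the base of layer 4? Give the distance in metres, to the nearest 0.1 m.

17.3 m

p = sin θ₁/V₁ = sin 4.8°/0.328 = 2.5512e-01 s/km is conserved through the stack.
Layer 1: θ = 4.80°; offset = 18.4·tan 4.80° = 1.545 m.
Layer 2: sin θ = p·0.562 = 0.1434 → θ = 8.24°; offset = 22.8·tan 8.24° = 3.303 m.
Layer 3: sin θ = p·1.404 = 0.3582 → θ = 20.99°; offset = 4.7·tan 20.99° = 1.803 m.
Layer 4: sin θ = p·2.707 = 0.6906 → θ = 43.68°; offset = 11.2·tan 43.68° = 10.695 m.
Σ offsets = 17.346 m.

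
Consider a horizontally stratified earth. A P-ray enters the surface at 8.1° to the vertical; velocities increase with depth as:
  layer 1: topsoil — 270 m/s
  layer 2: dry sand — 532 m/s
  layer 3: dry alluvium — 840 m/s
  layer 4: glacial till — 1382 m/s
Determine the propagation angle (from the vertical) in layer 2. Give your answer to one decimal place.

16.1°

Ray parameter p = sin 8.1° / 270 = 5.2186e-04 s/m.
sin θ_2 = p·V_2 = 5.2186e-04 × 532 = 0.2776.
θ_2 = 16.12° from the vertical.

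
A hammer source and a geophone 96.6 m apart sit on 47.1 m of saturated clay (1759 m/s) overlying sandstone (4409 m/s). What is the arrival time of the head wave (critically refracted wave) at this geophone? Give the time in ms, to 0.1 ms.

θ_c = arcsin(V₁/V₂) = arcsin(1759/4409) = 23.51°, cos θ_c = 0.9170.
Intercept time tᵢ = 2h cos θ_c / V₁ = 2·47.1·0.9170/1759 = 0.04911 s.
t = x/V₂ + tᵢ = 96.6/4409 + 0.04911 = 0.07102 s.

71.0 ms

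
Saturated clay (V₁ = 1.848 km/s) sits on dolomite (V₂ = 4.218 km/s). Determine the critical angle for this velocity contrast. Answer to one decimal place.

Critical incidence: sin θ_c = V₁/V₂ = 1.848/4.218 = 0.4381.
θ_c = arcsin 0.4381 = 25.98°.

26.0°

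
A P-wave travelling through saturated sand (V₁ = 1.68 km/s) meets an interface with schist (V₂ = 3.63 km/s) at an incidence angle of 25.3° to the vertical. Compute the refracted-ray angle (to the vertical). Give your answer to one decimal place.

67.4°

sin θ₁/V₁ = sin θ₂/V₂ ⇒ sin θ₂ = 3.63·sin 25.3°/1.68 = 3.63·0.4274/1.68 = 0.9234.
θ₂ = sin⁻¹(0.9234) = 67.43° (from vertical).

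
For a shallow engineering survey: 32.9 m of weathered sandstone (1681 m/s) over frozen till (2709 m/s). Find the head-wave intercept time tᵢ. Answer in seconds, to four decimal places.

0.0307 s

tᵢ = 2h·√(V₂²−V₁²)/(V₁V₂).
√(V₂²−V₁²) = √(2709²−1681²) = 2124.4 m/s.
tᵢ = 2·32.9·2124.4/(1681·2709) = 0.03070 s.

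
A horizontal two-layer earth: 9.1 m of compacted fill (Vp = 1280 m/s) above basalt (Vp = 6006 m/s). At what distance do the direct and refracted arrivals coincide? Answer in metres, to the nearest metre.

x_cross = 2h·√((V₂+V₁)/(V₂−V₁)).
(V₂+V₁)/(V₂−V₁) = (6006+1280)/(6006−1280) = 1.5417; √ = 1.2416.
x_cross = 2·9.1·1.2416 = 22.60 m.

23 m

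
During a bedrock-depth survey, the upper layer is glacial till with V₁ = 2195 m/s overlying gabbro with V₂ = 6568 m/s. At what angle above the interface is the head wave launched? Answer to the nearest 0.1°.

70.5°

At critical incidence the refracted ray runs along the interface (θ₂ = 90°), so sin θ_c = V₁/V₂.
θ_c = arcsin(2195/6568) = arcsin 0.3342 = 19.52°.
Measured from the interface: 90° − 19.52° = 70.48°.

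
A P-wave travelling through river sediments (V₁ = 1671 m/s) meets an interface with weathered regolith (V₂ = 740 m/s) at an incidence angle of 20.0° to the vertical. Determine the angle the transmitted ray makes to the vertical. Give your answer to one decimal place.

sin θ₁/V₁ = sin θ₂/V₂ ⇒ sin θ₂ = 740·sin 20.0°/1671 = 740·0.3420/1671 = 0.1515.
θ₂ = sin⁻¹(0.1515) = 8.71° (from vertical).

8.7°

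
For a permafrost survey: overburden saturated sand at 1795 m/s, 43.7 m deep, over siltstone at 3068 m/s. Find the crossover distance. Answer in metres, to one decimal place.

x_cross = 2h·√((V₂+V₁)/(V₂−V₁)).
(V₂+V₁)/(V₂−V₁) = (3068+1795)/(3068−1795) = 3.8201; √ = 1.9545.
x_cross = 2·43.7·1.9545 = 170.82 m.

170.8 m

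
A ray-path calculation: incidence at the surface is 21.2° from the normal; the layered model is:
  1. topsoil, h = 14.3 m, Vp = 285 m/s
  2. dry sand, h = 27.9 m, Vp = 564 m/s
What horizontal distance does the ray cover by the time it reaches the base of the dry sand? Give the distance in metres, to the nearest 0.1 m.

34.1 m

p = sin θ₁/V₁ = sin 21.2°/285 = 1.2689e-03 s/m is conserved through the stack.
Layer 1: θ = 21.20°; offset = 14.3·tan 21.20° = 5.547 m.
Layer 2: sin θ = p·564 = 0.7156 → θ = 45.70°; offset = 27.9·tan 45.70° = 28.586 m.
Σ offsets = 34.132 m.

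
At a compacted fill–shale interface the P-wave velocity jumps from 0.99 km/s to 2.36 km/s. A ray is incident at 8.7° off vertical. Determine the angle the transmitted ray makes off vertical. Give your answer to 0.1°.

21.1°

sin θ₁/V₁ = sin θ₂/V₂ ⇒ sin θ₂ = 2.36·sin 8.7°/0.99 = 2.36·0.1513/0.99 = 0.3606.
θ₂ = sin⁻¹(0.3606) = 21.14° (from vertical).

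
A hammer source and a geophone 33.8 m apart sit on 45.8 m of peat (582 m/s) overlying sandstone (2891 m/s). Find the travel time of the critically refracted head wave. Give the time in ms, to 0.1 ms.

t = x/V₂ + 2h·√(V₂²−V₁²)/(V₁V₂).
√(V₂²−V₁²) = √(2891²−582²) = 2831.8 m/s; delay term = 2·45.8·2831.8/(582·2891) = 0.15417 s.
t = 33.8/2891 + 0.15417 = 0.16586 s.

165.9 ms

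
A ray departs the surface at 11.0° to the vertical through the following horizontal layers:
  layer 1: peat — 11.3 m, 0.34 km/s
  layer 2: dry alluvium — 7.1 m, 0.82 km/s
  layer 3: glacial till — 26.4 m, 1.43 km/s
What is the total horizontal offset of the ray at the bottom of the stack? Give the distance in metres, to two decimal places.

41.39 m

p = sin θ₁/V₁ = sin 11.0°/0.34 = 5.6120e-01 s/km is conserved through the stack.
Layer 1: θ = 11.00°; offset = 11.3·tan 11.00° = 2.1965 m.
Layer 2: sin θ = p·0.82 = 0.4602 → θ = 27.40°; offset = 7.1·tan 27.40° = 3.6802 m.
Layer 3: sin θ = p·1.43 = 0.8025 → θ = 53.37°; offset = 26.4·tan 53.37° = 35.5106 m.
Summing the layer offsets gives 41.3873 m.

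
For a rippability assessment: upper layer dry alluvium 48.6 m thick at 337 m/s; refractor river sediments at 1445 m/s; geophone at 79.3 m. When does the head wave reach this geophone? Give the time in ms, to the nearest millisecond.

335 ms

θ_c = arcsin(V₁/V₂) = arcsin(337/1445) = 13.49°, cos θ_c = 0.9724.
Intercept time tᵢ = 2h cos θ_c / V₁ = 2·48.6·0.9724/337 = 0.28047 s.
t = x/V₂ + tᵢ = 79.3/1445 + 0.28047 = 0.33535 s.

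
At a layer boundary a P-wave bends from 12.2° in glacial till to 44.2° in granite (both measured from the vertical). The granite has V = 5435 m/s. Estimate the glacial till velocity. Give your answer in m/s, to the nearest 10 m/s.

Snell's law: sin 12.2°/V₁ = sin 44.2°/V₂.
V₁ = V₂·sin 12.2°/sin 44.2° = 5435 × 0.3031 = 1647.46 m/s.

1650 m/s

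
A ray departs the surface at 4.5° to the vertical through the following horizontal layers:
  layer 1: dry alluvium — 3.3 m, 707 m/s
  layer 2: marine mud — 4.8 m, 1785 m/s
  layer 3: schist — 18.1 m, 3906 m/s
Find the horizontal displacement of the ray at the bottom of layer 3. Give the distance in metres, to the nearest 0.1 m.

9.9 m

Ray parameter p = sin 4.5° / 707 m/s = 1.1097e-04 s/m.
Layer 1: θ = 4.50°; offset = 3.3·tan 4.50° = 0.260 m.
Layer 2: sin θ = p·1785 = 0.1981 → θ = 11.43°; offset = 4.8·tan 11.43° = 0.970 m.
Layer 3: sin θ = p·3906 = 0.4335 → θ = 25.69°; offset = 18.1·tan 25.69° = 8.706 m.
Summing the layer offsets gives 9.936 m.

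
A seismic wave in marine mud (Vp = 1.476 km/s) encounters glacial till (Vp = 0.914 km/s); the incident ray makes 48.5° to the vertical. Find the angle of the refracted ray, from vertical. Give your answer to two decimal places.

sin θ₁/V₁ = sin θ₂/V₂ ⇒ sin θ₂ = 0.914·sin 48.5°/1.476 = 0.914·0.7490/1.476 = 0.4638.
θ₂ = arcsin 0.4638 = 27.63° from the normal.

27.63°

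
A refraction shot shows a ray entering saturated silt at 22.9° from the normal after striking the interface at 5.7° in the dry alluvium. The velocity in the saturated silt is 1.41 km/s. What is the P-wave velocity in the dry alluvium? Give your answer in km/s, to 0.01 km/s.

0.36 km/s

sin 5.7° = 0.0993; sin 22.9° = 0.3891.
V₁ = V₂·(sin θ₁/sin θ₂) = 1.41·(0.0993/0.3891) = 0.36 km/s.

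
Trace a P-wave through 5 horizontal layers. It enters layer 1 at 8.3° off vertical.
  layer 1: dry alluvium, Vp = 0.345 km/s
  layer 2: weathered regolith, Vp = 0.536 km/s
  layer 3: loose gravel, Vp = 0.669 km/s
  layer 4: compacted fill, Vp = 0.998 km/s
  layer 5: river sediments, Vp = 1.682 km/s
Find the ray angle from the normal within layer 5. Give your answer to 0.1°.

Snell's law across each interface conserves sin θ / V, so sin θ_5 = V_5·sin θ₁/V₁.
sin θ_5 = 1.682 × sin 8.3° / 0.345 = 0.7038.
θ_5 = 44.73° from the vertical.

44.7°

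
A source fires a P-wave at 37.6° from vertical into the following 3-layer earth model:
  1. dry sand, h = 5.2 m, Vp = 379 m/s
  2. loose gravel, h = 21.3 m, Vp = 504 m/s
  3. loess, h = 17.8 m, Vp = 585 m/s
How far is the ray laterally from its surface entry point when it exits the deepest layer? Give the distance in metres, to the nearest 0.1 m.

Apply Snell's law at each interface; in layer i the horizontal offset is hᵢ·tan θᵢ.
Layer 1: θ = 37.60°; offset = 5.2·tan 37.60° = 4.005 m.
Layer 2: sin θ = 504·sin 37.6°/379 = 0.8114, θ = 54.23°; offset = 21.3·tan 54.23° = 29.567 m.
Layer 3: sin θ = 585·sin 37.6°/379 = 0.9418, θ = 70.35°; offset = 17.8·tan 70.35° = 49.858 m.
Total horizontal offset = 83.430 m.

83.4 m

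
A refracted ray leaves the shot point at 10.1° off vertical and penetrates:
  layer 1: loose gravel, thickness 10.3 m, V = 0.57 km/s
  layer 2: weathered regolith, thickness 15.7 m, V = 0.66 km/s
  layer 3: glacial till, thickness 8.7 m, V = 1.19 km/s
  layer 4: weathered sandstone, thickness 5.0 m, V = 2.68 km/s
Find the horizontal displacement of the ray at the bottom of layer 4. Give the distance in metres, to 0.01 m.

15.80 m

Ray parameter p = sin 10.1° / 0.57 km/s = 3.0766e-01 s/km.
Layer 1: θ = 10.10°; offset = 10.3·tan 10.10° = 1.8347 m.
Layer 2: sin θ = p·0.66 = 0.2031 → θ = 11.72°; offset = 15.7·tan 11.72° = 3.2558 m.
Layer 3: sin θ = p·1.19 = 0.3661 → θ = 21.48°; offset = 8.7·tan 21.48° = 3.4229 m.
Layer 4: sin θ = p·2.68 = 0.8245 → θ = 55.54°; offset = 5.0·tan 55.54° = 7.2862 m.
Total horizontal offset = 15.7996 m.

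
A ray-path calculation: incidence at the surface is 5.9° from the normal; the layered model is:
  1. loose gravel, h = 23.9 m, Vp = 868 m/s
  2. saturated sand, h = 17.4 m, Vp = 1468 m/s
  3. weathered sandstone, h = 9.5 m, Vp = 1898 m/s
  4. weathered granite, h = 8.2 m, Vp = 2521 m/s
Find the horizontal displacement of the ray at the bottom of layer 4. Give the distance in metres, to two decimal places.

p = sin θ₁/V₁ = sin 5.9°/868 = 1.1842e-04 s/m is conserved through the stack.
Layer 1: θ = 5.90°; offset = 23.9·tan 5.90° = 2.4698 m.
Layer 2: sin θ = p·1468 = 0.1738 → θ = 10.01°; offset = 17.4·tan 10.01° = 3.0717 m.
Layer 3: sin θ = p·1898 = 0.2248 → θ = 12.99°; offset = 9.5·tan 12.99° = 2.1914 m.
Layer 4: sin θ = p·2521 = 0.2985 → θ = 17.37°; offset = 8.2·tan 17.37° = 2.5651 m.
Summing the layer offsets gives 10.2980 m.

10.30 m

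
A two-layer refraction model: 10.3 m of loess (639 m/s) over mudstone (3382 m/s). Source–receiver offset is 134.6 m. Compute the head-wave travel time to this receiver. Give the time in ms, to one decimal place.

θ_c = arcsin(V₁/V₂) = arcsin(639/3382) = 10.89°, cos θ_c = 0.9820.
Intercept time tᵢ = 2h cos θ_c / V₁ = 2·10.3·0.9820/639 = 0.03166 s.
t = x/V₂ + tᵢ = 134.6/3382 + 0.03166 = 0.07146 s.

71.5 ms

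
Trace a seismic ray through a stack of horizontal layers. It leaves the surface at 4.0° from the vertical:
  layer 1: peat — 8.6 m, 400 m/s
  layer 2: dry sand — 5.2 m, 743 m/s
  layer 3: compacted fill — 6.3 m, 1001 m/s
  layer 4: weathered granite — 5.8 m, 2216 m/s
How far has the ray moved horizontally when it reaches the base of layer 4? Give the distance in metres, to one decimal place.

4.8 m

p = sin θ₁/V₁ = sin 4.0°/400 = 1.7439e-04 s/m is conserved through the stack.
Layer 1: θ = 4.00°; offset = 8.6·tan 4.00° = 0.601 m.
Layer 2: sin θ = p·743 = 0.1296 → θ = 7.44°; offset = 5.2·tan 7.44° = 0.680 m.
Layer 3: sin θ = p·1001 = 0.1746 → θ = 10.05°; offset = 6.3·tan 10.05° = 1.117 m.
Layer 4: sin θ = p·2216 = 0.3865 → θ = 22.73°; offset = 5.8·tan 22.73° = 2.430 m.
Σ offsets = 4.828 m.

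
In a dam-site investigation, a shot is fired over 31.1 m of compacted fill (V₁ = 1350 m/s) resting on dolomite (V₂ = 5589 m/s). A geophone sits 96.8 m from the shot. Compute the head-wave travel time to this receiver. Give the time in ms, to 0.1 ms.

θ_c = arcsin(V₁/V₂) = arcsin(1350/5589) = 13.98°, cos θ_c = 0.9704.
Intercept time tᵢ = 2h cos θ_c / V₁ = 2·31.1·0.9704/1350 = 0.04471 s.
t = x/V₂ + tᵢ = 96.8/5589 + 0.04471 = 0.06203 s.

62.0 ms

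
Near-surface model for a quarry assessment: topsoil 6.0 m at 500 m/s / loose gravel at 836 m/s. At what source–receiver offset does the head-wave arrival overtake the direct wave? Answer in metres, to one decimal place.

23.9 m

θ_c = arcsin(500/836) = 36.73°, so cos θ_c = 0.8014 and tᵢ = 2h cos θ_c/V₁ = 0.0192 s.
At crossover x/V₁ = x/V₂ + tᵢ ⇒ x = tᵢ/(1/V₁ − 1/V₂) = 0.01923/(2.0000e-03 − 1.1962e-03) = 23.93 m.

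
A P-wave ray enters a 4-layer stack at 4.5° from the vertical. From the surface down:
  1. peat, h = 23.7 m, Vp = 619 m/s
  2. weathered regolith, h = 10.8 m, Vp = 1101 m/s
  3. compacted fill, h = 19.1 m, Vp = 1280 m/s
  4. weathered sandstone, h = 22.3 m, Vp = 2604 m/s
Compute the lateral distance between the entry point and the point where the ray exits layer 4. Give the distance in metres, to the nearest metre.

p = sin θ₁/V₁ = sin 4.5°/619 = 1.2675e-04 s/m is conserved through the stack.
Layer 1: θ = 4.50°; offset = 23.7·tan 4.50° = 1.865 m.
Layer 2: sin θ = p·1101 = 0.1396 → θ = 8.02°; offset = 10.8·tan 8.02° = 1.522 m.
Layer 3: sin θ = p·1280 = 0.1622 → θ = 9.34°; offset = 19.1·tan 9.34° = 3.140 m.
Layer 4: sin θ = p·2604 = 0.3301 → θ = 19.27°; offset = 22.3·tan 19.27° = 7.797 m.
Σ offsets = 14.325 m.

14 m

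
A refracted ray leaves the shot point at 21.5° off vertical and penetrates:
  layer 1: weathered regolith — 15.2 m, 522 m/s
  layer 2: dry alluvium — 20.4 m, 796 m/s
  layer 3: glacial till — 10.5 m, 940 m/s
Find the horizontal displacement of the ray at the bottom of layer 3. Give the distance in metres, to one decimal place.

29.0 m

Apply Snell's law at each interface; in layer i the horizontal offset is hᵢ·tan θᵢ.
Layer 1: θ = 21.50°; offset = 15.2·tan 21.50° = 5.987 m.
Layer 2: sin θ = 796·sin 21.5°/522 = 0.5589, θ = 33.98°; offset = 20.4·tan 33.98° = 13.749 m.
Layer 3: sin θ = 940·sin 21.5°/522 = 0.6600, θ = 41.30°; offset = 10.5·tan 41.30° = 9.224 m.
Σ offsets = 28.960 m.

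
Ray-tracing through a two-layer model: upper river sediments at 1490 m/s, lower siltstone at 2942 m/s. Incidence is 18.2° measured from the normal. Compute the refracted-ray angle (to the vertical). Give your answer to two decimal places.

Snell's law: sin θ₂ = (V₂/V₁)·sin θ₁ = (2942/1490)·sin 18.2° = 0.6167.
θ₂ = sin⁻¹(0.6167) = 38.08° (from vertical).

38.08°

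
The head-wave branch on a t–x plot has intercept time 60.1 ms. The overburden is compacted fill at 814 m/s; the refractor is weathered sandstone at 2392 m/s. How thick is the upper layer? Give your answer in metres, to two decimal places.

26.01 m

θ_c = arcsin(814/2392) = 19.90°; cos θ_c = 0.9403.
tᵢ = 2h cos θ_c/V₁ ⇒ h = tᵢ·V₁/(2 cos θ_c) = 0.0601·814/(2·0.9403) = 26.01 m.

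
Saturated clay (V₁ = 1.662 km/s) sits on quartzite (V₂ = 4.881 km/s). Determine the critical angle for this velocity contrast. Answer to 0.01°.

At critical incidence the refracted ray runs along the interface (θ₂ = 90°), so sin θ_c = V₁/V₂.
θ_c = arcsin(1.662/4.881) = arcsin 0.3405 = 19.91°.

19.91°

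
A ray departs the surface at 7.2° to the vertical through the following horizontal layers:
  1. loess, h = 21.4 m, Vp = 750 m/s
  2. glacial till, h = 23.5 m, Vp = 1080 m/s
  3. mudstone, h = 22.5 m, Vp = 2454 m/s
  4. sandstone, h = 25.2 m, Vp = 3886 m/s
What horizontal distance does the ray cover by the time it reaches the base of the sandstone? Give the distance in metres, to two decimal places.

38.65 m

Apply Snell's law at each interface; in layer i the horizontal offset is hᵢ·tan θᵢ.
Layer 1: θ = 7.20°; offset = 21.4·tan 7.20° = 2.7034 m.
Layer 2: sin θ = 1080·sin 7.2°/750 = 0.1805, θ = 10.40°; offset = 23.5·tan 10.40° = 4.3121 m.
Layer 3: sin θ = 2454·sin 7.2°/750 = 0.4101, θ = 24.21°; offset = 22.5·tan 24.21° = 10.1169 m.
Layer 4: sin θ = 3886·sin 7.2°/750 = 0.6494, θ = 40.50°; offset = 25.2·tan 40.50° = 21.5197 m.
Σ offsets = 38.6521 m.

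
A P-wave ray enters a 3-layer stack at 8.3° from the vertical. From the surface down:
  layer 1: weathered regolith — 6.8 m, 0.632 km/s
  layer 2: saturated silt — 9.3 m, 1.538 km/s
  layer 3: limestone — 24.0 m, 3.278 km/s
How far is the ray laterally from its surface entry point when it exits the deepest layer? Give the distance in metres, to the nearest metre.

Apply Snell's law at each interface; in layer i the horizontal offset is hᵢ·tan θᵢ.
Layer 1: θ = 8.30°; offset = 6.8·tan 8.30° = 0.992 m.
Layer 2: sin θ = 1.538·sin 8.3°/0.632 = 0.3513, θ = 20.57°; offset = 9.3·tan 20.57° = 3.489 m.
Layer 3: sin θ = 3.278·sin 8.3°/0.632 = 0.7487, θ = 48.48°; offset = 24.0·tan 48.48° = 27.109 m.
Σ offsets = 31.590 m.

32 m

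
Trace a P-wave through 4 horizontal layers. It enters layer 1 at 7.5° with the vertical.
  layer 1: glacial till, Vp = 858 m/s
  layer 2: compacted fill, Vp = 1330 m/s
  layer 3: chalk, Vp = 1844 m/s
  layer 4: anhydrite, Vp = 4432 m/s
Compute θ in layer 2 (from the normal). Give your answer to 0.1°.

Snell's law across each interface conserves sin θ / V, so sin θ_2 = V_2·sin θ₁/V₁.
sin θ_2 = 1330 × sin 7.5° / 858 = 0.2023.
θ_2 = 11.67° from the vertical.

11.7°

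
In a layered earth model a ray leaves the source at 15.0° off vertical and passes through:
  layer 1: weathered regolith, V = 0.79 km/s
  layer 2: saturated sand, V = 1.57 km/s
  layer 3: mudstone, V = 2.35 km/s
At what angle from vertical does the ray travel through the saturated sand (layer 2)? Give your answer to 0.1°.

Ray parameter p = sin 15.0° / 0.79 = 3.2762e-01 s/km.
sin θ_2 = p·V_2 = 3.2762e-01 × 1.57 = 0.5144.
θ_2 = arcsin 0.5144 = 30.95°.

31.0°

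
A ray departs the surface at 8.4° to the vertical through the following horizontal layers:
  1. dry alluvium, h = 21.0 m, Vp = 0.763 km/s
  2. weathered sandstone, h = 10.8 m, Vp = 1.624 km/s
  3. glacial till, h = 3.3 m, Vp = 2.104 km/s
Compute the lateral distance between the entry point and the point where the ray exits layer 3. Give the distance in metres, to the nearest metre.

p = sin θ₁/V₁ = sin 8.4°/0.763 = 1.9146e-01 s/km is conserved through the stack.
Layer 1: θ = 8.40°; offset = 21.0·tan 8.40° = 3.101 m.
Layer 2: sin θ = p·1.624 = 0.3109 → θ = 18.12°; offset = 10.8·tan 18.12° = 3.533 m.
Layer 3: sin θ = p·2.104 = 0.4028 → θ = 23.76°; offset = 3.3·tan 23.76° = 1.452 m.
Total horizontal offset = 8.087 m.

8 m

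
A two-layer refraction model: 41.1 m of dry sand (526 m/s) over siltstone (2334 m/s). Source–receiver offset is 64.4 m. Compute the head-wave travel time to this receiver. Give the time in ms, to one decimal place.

θ_c = arcsin(V₁/V₂) = arcsin(526/2334) = 13.02°, cos θ_c = 0.9743.
Intercept time tᵢ = 2h cos θ_c / V₁ = 2·41.1·0.9743/526 = 0.15225 s.
t = x/V₂ + tᵢ = 64.4/2334 + 0.15225 = 0.17985 s.

179.8 ms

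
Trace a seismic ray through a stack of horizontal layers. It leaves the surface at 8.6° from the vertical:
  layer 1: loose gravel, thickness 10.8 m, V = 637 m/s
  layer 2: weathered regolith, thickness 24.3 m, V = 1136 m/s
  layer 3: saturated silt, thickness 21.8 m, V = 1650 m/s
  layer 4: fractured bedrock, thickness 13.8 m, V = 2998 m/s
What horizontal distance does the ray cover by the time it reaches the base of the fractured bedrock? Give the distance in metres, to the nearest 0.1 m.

Apply Snell's law at each interface; in layer i the horizontal offset is hᵢ·tan θᵢ.
Layer 1: θ = 8.60°; offset = 10.8·tan 8.60° = 1.633 m.
Layer 2: sin θ = 1136·sin 8.6°/637 = 0.2667, θ = 15.47°; offset = 24.3·tan 15.47° = 6.724 m.
Layer 3: sin θ = 1650·sin 8.6°/637 = 0.3873, θ = 22.79°; offset = 21.8·tan 22.79° = 9.159 m.
Layer 4: sin θ = 2998·sin 8.6°/637 = 0.7038, θ = 44.73°; offset = 13.8·tan 44.73° = 13.671 m.
Summing the layer offsets gives 31.187 m.

31.2 m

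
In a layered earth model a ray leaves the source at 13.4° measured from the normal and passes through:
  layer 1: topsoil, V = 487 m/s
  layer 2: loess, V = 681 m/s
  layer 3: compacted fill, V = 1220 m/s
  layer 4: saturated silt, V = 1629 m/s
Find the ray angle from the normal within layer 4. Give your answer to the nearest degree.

Snell's law across each interface conserves sin θ / V, so sin θ_4 = V_4·sin θ₁/V₁.
sin θ_4 = 1629 × sin 13.4° / 487 = 0.7752.
θ_4 = arcsin 0.7752 = 50.82°.

51°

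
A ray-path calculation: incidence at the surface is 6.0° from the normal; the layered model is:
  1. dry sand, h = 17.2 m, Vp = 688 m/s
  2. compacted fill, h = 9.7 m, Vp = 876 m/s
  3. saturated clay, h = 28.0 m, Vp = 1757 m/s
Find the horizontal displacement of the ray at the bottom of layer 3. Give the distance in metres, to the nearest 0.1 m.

Ray parameter p = sin 6.0° / 688 m/s = 1.5193e-04 s/m.
Layer 1: θ = 6.00°; offset = 17.2·tan 6.00° = 1.808 m.
Layer 2: sin θ = p·876 = 0.1331 → θ = 7.65°; offset = 9.7·tan 7.65° = 1.303 m.
Layer 3: sin θ = p·1757 = 0.2669 → θ = 15.48°; offset = 28.0·tan 15.48° = 7.756 m.
Total horizontal offset = 10.866 m.

10.9 m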